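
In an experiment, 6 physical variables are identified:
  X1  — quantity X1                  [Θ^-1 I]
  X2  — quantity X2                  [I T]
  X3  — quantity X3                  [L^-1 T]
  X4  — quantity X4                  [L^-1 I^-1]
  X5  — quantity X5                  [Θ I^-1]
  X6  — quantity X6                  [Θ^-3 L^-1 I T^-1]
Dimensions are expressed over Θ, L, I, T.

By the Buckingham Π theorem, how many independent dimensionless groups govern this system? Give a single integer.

3

Exponent matrix [Θ,L,I,T] × [X1,X2,X3,X4,X5,X6]:
  Θ: [-1  0  0  0  1 -3]
  L: [ 0  0 -1 -1  0 -1]
  I: [ 1  1  0 -1 -1  1]
  T: [ 0  1  1  0  0 -1]
Echelon form has 3 nonzero rows (pivots: X1,X2,X3)
6 vars − rank 3 = 3 Π groups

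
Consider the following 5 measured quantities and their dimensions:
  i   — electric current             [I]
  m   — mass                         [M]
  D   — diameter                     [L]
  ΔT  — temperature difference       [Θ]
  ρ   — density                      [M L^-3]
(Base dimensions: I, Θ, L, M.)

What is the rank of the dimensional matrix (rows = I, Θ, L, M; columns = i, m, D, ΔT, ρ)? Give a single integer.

Exponent matrix [I,Θ,L,M] × [i,m,D,ΔT,ρ]:
  I: [ 1  0  0  0  0]
  Θ: [ 0  0  0  1  0]
  L: [ 0  0  1  0 -3]
  M: [ 0  1  0  0  1]
Row reduction gives pivot columns i,m,D,ΔT; rank = 4

4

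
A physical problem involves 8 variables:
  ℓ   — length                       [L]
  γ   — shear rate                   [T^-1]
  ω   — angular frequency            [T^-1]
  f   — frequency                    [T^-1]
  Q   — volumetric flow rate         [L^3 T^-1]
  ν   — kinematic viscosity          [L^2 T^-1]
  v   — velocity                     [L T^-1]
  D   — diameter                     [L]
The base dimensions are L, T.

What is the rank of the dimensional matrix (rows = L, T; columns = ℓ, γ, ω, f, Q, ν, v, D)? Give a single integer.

2

Exponent matrix [L,T] × [ℓ,γ,ω,f,Q,ν,v,D]:
  L: [ 1  0  0  0  3  2  1  1]
  T: [ 0 -1 -1 -1 -1 -1 -1  0]
Echelon form has 2 nonzero rows (pivots: ℓ,γ)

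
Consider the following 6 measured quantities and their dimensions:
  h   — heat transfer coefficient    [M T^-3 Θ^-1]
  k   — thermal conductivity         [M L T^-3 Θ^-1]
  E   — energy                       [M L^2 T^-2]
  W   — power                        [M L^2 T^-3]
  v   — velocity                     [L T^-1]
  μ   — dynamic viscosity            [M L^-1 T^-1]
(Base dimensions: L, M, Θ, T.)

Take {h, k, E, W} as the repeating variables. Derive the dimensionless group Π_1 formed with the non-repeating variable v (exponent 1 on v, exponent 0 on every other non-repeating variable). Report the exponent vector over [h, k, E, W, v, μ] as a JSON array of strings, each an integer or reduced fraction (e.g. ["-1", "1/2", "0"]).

Exponent matrix [L,M,Θ,T] × [h,k,E,W,v,μ]:
  L: [ 0  1  2  2  1 -1]
  M: [ 1  1  1  1  0  1]
  Θ: [-1 -1  0  0  0  0]
  T: [-3 -3 -2 -3 -1 -1]
Row reduction gives pivot columns h,k,E,W; rank = 4
Repeat: h,k,E,W; free: v,μ
RREF:
  r0: [   1    0    0    0   -1    3]
  r1: [   0    1    0    0    1   -3]
  r2: [   0    0    1    0   -1    2]
  r3: [   0    0    0    1    1   -1]
Fix exponent of v at 1, μ at 0; solve each RREF row for its pivot's exponent:
  r0: exp(h) + (-1)·1 = 0 ⇒ exp(h) = 1
  r1: exp(k) + (1)·1 = 0 ⇒ exp(k) = -1
  r2: exp(E) + (-1)·1 = 0 ⇒ exp(E) = 1
  r3: exp(W) + (1)·1 = 0 ⇒ exp(W) = -1
Π_1 = h · k^-1 · E · W^-1 · v

["1", "-1", "1", "-1", "1", "0"]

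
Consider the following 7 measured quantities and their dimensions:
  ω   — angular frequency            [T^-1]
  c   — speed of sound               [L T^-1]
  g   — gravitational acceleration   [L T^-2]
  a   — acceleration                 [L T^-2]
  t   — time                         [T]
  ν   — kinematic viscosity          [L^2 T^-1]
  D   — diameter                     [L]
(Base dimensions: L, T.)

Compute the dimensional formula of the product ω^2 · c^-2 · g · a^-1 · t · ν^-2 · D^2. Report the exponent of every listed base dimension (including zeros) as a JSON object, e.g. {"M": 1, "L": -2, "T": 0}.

{"L": -4, "T": 3}

Write exponents as rows L,T / cols ω,c,g,a,t,ν,D:
  L: [ 0  1  1  1  0  2  1]
  T: [-1 -1 -2 -2  1 -1  0]
  [L]: (2)·0+(-2)·1+(1)·1+(-1)·1+(1)·0+(-2)·2+(2)·1 = -4
  [T]: (2)·-1+(-2)·-1+(1)·-2+(-1)·-2+(1)·1+(-2)·-1+(2)·0 = 3
⇒ L^-4 T^3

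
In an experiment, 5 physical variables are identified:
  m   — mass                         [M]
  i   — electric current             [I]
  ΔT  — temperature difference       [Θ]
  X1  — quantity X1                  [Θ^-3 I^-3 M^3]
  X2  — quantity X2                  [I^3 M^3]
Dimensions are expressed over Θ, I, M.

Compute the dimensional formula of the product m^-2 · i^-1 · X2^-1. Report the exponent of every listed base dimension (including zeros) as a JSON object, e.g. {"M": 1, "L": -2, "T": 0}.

{"Θ": 0, "I": -4, "M": -5}

Dimensional matrix (Θ×I×M by m×i×ΔT×X1×X2):
  Θ: [ 0  0  1 -3  0]
  I: [ 0  1  0 -3  3]
  M: [ 1  0  0  3  3]
  [Θ]: (-2)·0+(-1)·0+(-1)·0 = 0
  [I]: (-2)·0+(-1)·1+(-1)·3 = -4
  [M]: (-2)·1+(-1)·0+(-1)·3 = -5
⇒ I^-4 M^-5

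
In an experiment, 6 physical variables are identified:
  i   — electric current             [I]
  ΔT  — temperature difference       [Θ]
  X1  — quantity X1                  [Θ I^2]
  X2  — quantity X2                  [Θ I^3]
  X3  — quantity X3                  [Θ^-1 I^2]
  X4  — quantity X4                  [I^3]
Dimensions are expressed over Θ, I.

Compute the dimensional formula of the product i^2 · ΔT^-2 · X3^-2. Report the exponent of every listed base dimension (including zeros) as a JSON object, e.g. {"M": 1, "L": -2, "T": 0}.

{"Θ": 0, "I": -2}

Write exponents as rows Θ,I / cols i,ΔT,X1,X2,X3,X4:
  Θ: [ 0  1  1  1 -1  0]
  I: [ 1  0  2  3  2  3]
  [Θ]: (2)·0+(-2)·1+(-2)·-1 = 0
  [I]: (2)·1+(-2)·0+(-2)·2 = -2
⇒ I^-2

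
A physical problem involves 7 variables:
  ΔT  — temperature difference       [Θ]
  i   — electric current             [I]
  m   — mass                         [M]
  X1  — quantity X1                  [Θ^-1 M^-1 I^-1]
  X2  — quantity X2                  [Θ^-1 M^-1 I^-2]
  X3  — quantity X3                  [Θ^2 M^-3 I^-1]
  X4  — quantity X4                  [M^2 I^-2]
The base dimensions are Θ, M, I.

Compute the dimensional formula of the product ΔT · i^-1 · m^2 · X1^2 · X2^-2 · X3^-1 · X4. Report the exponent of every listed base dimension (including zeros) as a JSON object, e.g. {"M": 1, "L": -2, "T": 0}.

{"Θ": -1, "M": 7, "I": 0}

Write exponents as rows Θ,M,I / cols ΔT,i,m,X1,X2,X3,X4:
  Θ: [ 1  0  0 -1 -1  2  0]
  M: [ 0  0  1 -1 -1 -3  2]
  I: [ 0  1  0 -1 -2 -1 -2]
  [Θ]: (1)·1+(-1)·0+(2)·0+(2)·-1+(-2)·-1+(-1)·2+(1)·0 = -1
  [M]: (1)·0+(-1)·0+(2)·1+(2)·-1+(-2)·-1+(-1)·-3+(1)·2 = 7
  [I]: (1)·0+(-1)·1+(2)·0+(2)·-1+(-2)·-2+(-1)·-1+(1)·-2 = 0
⇒ Θ^-1 M^7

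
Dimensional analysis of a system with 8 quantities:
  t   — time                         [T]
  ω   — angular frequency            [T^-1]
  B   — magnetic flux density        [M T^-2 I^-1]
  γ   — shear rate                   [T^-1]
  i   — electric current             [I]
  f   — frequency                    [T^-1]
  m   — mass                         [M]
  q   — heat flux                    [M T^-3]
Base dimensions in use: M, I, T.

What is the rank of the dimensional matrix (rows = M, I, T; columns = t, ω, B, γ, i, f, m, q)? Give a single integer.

Write exponents as rows M,I,T / cols t,ω,B,γ,i,f,m,q:
  M: [ 0  0  1  0  0  0  1  1]
  I: [ 0  0 -1  0  1  0  0  0]
  T: [ 1 -1 -2 -1  0 -1  0 -3]
Row reduction gives pivot columns t,B,i; rank = 3

3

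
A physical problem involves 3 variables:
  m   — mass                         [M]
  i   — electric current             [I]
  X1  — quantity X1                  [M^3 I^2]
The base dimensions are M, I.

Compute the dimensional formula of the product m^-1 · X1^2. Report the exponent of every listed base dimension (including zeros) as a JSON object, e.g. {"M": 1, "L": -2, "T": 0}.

Write exponents as rows M,I / cols m,i,X1:
  M: [ 1  0  3]
  I: [ 0  1  2]
  [M]: (-1)·1+(2)·3 = 5
  [I]: (-1)·0+(2)·2 = 4
⇒ M^5 I^4

{"M": 5, "I": 4}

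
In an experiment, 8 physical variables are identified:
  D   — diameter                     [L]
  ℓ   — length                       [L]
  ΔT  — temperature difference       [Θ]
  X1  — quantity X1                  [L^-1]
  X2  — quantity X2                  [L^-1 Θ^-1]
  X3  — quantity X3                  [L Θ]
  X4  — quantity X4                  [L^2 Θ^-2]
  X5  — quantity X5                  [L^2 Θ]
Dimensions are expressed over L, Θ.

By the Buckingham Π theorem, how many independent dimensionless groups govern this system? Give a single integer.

6

Write exponents as rows L,Θ / cols D,ℓ,ΔT,X1,X2,X3,X4,X5:
  L: [ 1  1  0 -1 -1  1  2  2]
  Θ: [ 0  0  1  0 -1  1 -2  1]
Row reduction gives pivot columns D,ΔT; rank = 2
8 vars − rank 2 = 6 Π groups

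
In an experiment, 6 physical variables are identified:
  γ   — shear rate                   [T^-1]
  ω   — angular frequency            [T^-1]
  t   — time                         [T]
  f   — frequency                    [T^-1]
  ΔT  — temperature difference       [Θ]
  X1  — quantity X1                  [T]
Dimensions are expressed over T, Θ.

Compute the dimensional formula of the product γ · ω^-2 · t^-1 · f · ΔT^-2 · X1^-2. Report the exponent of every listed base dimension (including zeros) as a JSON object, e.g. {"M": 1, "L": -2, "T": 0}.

{"T": -3, "Θ": -2}

Dimensional matrix (T×Θ by γ×ω×t×f×ΔT×X1):
  T: [-1 -1  1 -1  0  1]
  Θ: [ 0  0  0  0  1  0]
  [T]: (1)·-1+(-2)·-1+(-1)·1+(1)·-1+(-2)·0+(-2)·1 = -3
  [Θ]: (1)·0+(-2)·0+(-1)·0+(1)·0+(-2)·1+(-2)·0 = -2
⇒ T^-3 Θ^-2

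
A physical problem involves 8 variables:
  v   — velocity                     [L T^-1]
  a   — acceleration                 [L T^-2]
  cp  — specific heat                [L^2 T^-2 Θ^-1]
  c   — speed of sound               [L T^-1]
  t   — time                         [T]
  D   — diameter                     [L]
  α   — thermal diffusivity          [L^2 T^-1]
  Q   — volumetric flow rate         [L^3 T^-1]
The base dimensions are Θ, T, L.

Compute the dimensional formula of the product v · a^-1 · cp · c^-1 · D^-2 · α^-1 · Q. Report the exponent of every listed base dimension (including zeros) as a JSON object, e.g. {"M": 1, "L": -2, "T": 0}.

Dimensional matrix (Θ×T×L by v×a×cp×c×t×D×α×Q):
  Θ: [ 0  0 -1  0  0  0  0  0]
  T: [-1 -2 -2 -1  1  0 -1 -1]
  L: [ 1  1  2  1  0  1  2  3]
  [Θ]: (1)·0+(-1)·0+(1)·-1+(-1)·0+(-2)·0+(-1)·0+(1)·0 = -1
  [T]: (1)·-1+(-1)·-2+(1)·-2+(-1)·-1+(-2)·0+(-1)·-1+(1)·-1 = 0
  [L]: (1)·1+(-1)·1+(1)·2+(-1)·1+(-2)·1+(-1)·2+(1)·3 = 0
⇒ Θ^-1

{"Θ": -1, "T": 0, "L": 0}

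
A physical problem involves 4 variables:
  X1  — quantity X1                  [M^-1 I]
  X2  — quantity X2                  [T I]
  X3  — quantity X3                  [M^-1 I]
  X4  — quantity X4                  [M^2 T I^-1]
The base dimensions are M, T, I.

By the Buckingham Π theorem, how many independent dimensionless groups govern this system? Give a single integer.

2

Exponent matrix [M,T,I] × [X1,X2,X3,X4]:
  M: [-1  0 -1  2]
  T: [ 0  1  0  1]
  I: [ 1  1  1 -1]
Echelon form has 2 nonzero rows (pivots: X1,X2)
4 vars − rank 2 = 2 Π groups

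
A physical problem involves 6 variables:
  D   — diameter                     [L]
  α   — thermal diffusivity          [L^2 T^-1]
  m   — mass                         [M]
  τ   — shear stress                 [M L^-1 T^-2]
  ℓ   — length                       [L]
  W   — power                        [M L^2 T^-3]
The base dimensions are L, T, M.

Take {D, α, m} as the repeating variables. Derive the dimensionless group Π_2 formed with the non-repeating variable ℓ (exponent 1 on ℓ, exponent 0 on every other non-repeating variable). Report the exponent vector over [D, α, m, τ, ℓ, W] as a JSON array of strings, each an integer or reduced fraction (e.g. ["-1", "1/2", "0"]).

Exponent matrix [L,T,M] × [D,α,m,τ,ℓ,W]:
  L: [ 1  2  0 -1  1  2]
  T: [ 0 -1  0 -2  0 -3]
  M: [ 0  0  1  1  0  1]
Echelon form has 3 nonzero rows (pivots: D,α,m)
Pivot set = {D,α,m}, free = {τ,ℓ,W}
RREF:
  r0: [   1    0    0   -5    1   -4]
  r1: [   0    1    0    2    0    3]
  r2: [   0    0    1    1    0    1]
Fix exponent of ℓ at 1, τ at 0, W at 0; solve each RREF row for its pivot's exponent:
  r0: exp(D) + (1)·1 = 0 ⇒ exp(D) = -1
  r1: exp(α) + (0)·1 = 0 ⇒ exp(α) = 0
  r2: exp(m) + (0)·1 = 0 ⇒ exp(m) = 0
Π_2 = D^-1 · ℓ

["-1", "0", "0", "0", "1", "0"]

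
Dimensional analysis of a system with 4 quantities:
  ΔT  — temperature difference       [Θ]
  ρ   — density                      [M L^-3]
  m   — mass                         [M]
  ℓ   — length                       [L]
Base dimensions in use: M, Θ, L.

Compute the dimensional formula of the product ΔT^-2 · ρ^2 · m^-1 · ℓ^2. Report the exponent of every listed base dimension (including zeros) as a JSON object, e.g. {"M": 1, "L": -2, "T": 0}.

{"M": 1, "Θ": -2, "L": -4}

Exponent matrix [M,Θ,L] × [ΔT,ρ,m,ℓ]:
  M: [ 0  1  1  0]
  Θ: [ 1  0  0  0]
  L: [ 0 -3  0  1]
  [M]: (-2)·0+(2)·1+(-1)·1+(2)·0 = 1
  [Θ]: (-2)·1+(2)·0+(-1)·0+(2)·0 = -2
  [L]: (-2)·0+(2)·-3+(-1)·0+(2)·1 = -4
⇒ M Θ^-2 L^-4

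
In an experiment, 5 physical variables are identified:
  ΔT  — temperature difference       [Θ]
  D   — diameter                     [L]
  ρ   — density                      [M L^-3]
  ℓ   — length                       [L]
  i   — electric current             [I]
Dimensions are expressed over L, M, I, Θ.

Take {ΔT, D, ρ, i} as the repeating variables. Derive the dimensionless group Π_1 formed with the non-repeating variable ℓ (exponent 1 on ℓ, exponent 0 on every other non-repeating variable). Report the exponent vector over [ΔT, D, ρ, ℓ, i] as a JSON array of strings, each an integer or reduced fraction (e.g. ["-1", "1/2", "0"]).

Exponent matrix [L,M,I,Θ] × [ΔT,D,ρ,ℓ,i]:
  L: [ 0  1 -3  1  0]
  M: [ 0  0  1  0  0]
  I: [ 0  0  0  0  1]
  Θ: [ 1  0  0  0  0]
Echelon form has 4 nonzero rows (pivots: ΔT,D,ρ,i)
Pivot set = {ΔT,D,ρ,i}, free = {ℓ}
RREF:
  r0: [   1    0    0    0    0]
  r1: [   0    1    0    1    0]
  r2: [   0    0    1    0    0]
  r3: [   0    0    0    0    1]
Fix exponent of ℓ at 1; solve each RREF row for its pivot's exponent:
  r0: exp(ΔT) + (0)·1 = 0 ⇒ exp(ΔT) = 0
  r1: exp(D) + (1)·1 = 0 ⇒ exp(D) = -1
  r2: exp(ρ) + (0)·1 = 0 ⇒ exp(ρ) = 0
  r3: exp(i) + (0)·1 = 0 ⇒ exp(i) = 0
Π_1 = D^-1 · ℓ

["0", "-1", "0", "1", "0"]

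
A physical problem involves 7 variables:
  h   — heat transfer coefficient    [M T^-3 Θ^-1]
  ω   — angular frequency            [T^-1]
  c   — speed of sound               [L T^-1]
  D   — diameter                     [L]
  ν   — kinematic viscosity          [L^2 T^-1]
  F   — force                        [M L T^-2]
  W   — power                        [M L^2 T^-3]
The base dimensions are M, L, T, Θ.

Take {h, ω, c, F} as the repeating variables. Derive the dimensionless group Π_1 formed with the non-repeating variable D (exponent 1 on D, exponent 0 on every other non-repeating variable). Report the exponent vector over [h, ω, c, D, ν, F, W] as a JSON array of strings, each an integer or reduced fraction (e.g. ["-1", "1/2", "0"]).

["0", "1", "-1", "1", "0", "0", "0"]

Dimensional matrix (M×L×T×Θ by h×ω×c×D×ν×F×W):
  M: [ 1  0  0  0  0  1  1]
  L: [ 0  0  1  1  2  1  2]
  T: [-3 -1 -1  0 -1 -2 -3]
  Θ: [-1  0  0  0  0  0  0]
Echelon form has 4 nonzero rows (pivots: h,ω,c,F)
Pivot set = {h,ω,c,F}, free = {D,ν,W}
RREF:
  r0: [   1    0    0    0    0    0    0]
  r1: [   0    1    0   -1   -1    0    0]
  r2: [   0    0    1    1    2    0    1]
  r3: [   0    0    0    0    0    1    1]
Fix exponent of D at 1, ν at 0, W at 0; solve each RREF row for its pivot's exponent:
  r0: exp(h) + (0)·1 = 0 ⇒ exp(h) = 0
  r1: exp(ω) + (-1)·1 = 0 ⇒ exp(ω) = 1
  r2: exp(c) + (1)·1 = 0 ⇒ exp(c) = -1
  r3: exp(F) + (0)·1 = 0 ⇒ exp(F) = 0
Π_1 = ω · c^-1 · D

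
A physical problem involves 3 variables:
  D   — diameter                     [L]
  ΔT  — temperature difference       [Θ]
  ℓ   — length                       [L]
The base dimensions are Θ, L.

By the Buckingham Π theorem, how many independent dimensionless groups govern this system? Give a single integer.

Write exponents as rows Θ,L / cols D,ΔT,ℓ:
  Θ: [ 0  1  0]
  L: [ 1  0  1]
Row reduction gives pivot columns D,ΔT; rank = 2
Π count = n − r = 3 − 2 = 1

1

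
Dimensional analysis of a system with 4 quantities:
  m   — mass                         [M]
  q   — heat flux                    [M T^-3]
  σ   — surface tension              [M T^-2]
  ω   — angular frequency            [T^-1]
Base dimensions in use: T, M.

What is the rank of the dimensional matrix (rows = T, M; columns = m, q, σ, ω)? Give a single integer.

2

Write exponents as rows T,M / cols m,q,σ,ω:
  T: [ 0 -3 -2 -1]
  M: [ 1  1  1  0]
RREF → pivots at {m,q} ⇒ r = 2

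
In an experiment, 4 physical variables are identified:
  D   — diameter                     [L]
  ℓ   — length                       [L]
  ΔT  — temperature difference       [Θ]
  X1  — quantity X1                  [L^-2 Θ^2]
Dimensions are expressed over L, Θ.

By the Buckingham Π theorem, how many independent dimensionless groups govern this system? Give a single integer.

Exponent matrix [L,Θ] × [D,ℓ,ΔT,X1]:
  L: [ 1  1  0 -2]
  Θ: [ 0  0  1  2]
Echelon form has 2 nonzero rows (pivots: D,ΔT)
n=4, r=2 ⇒ 2 dimensionless groups

2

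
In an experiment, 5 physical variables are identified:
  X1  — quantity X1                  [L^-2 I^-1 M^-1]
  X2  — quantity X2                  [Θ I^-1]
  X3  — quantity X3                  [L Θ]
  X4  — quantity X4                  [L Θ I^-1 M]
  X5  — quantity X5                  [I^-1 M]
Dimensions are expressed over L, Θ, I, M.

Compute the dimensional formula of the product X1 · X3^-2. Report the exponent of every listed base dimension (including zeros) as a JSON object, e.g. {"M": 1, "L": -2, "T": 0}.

{"L": -4, "Θ": -2, "I": -1, "M": -1}

Write exponents as rows L,Θ,I,M / cols X1,X2,X3,X4,X5:
  L: [-2  0  1  1  0]
  Θ: [ 0  1  1  1  0]
  I: [-1 -1  0 -1 -1]
  M: [-1  0  0  1  1]
  [L]: (1)·-2+(-2)·1 = -4
  [Θ]: (1)·0+(-2)·1 = -2
  [I]: (1)·-1+(-2)·0 = -1
  [M]: (1)·-1+(-2)·0 = -1
⇒ L^-4 Θ^-2 I^-1 M^-1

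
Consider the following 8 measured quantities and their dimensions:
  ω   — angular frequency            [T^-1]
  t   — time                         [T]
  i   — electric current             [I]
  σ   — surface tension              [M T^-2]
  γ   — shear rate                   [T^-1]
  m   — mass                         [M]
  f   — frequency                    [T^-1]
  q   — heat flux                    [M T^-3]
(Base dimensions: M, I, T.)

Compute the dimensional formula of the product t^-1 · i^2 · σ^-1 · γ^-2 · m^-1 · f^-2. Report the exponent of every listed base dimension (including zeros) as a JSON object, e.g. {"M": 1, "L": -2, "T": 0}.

{"M": -2, "I": 2, "T": 5}

Dimensional matrix (M×I×T by ω×t×i×σ×γ×m×f×q):
  M: [ 0  0  0  1  0  1  0  1]
  I: [ 0  0  1  0  0  0  0  0]
  T: [-1  1  0 -2 -1  0 -1 -3]
  [M]: (-1)·0+(2)·0+(-1)·1+(-2)·0+(-1)·1+(-2)·0 = -2
  [I]: (-1)·0+(2)·1+(-1)·0+(-2)·0+(-1)·0+(-2)·0 = 2
  [T]: (-1)·1+(2)·0+(-1)·-2+(-2)·-1+(-1)·0+(-2)·-1 = 5
⇒ M^-2 I^2 T^5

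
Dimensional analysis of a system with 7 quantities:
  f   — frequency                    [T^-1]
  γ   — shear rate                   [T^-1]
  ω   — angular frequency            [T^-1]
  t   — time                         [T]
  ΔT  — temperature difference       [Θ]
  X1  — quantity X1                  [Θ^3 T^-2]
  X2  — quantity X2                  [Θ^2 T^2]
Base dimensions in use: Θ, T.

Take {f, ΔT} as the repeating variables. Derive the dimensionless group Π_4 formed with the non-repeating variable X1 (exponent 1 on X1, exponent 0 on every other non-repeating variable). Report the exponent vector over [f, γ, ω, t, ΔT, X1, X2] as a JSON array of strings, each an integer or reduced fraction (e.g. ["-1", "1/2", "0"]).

Dimensional matrix (Θ×T by f×γ×ω×t×ΔT×X1×X2):
  Θ: [ 0  0  0  0  1  3  2]
  T: [-1 -1 -1  1  0 -2  2]
RREF → pivots at {f,ΔT} ⇒ r = 2
Pivot set = {f,ΔT}, free = {γ,ω,t,X1,X2}
RREF:
  r0: [   1    1    1   -1    0    2   -2]
  r1: [   0    0    0    0    1    3    2]
Fix exponent of X1 at 1, γ at 0, ω at 0, t at 0, X2 at 0; solve each RREF row for its pivot's exponent:
  r0: exp(f) + (2)·1 = 0 ⇒ exp(f) = -2
  r1: exp(ΔT) + (3)·1 = 0 ⇒ exp(ΔT) = -3
Π_4 = f^-2 · ΔT^-3 · X1

["-2", "0", "0", "0", "-3", "1", "0"]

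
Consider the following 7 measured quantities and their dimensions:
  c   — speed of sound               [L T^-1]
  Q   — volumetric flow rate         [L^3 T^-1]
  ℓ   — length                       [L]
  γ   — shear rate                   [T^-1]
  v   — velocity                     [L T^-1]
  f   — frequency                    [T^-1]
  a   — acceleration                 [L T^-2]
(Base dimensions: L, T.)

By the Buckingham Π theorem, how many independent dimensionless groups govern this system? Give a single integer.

5

Write exponents as rows L,T / cols c,Q,ℓ,γ,v,f,a:
  L: [ 1  3  1  0  1  0  1]
  T: [-1 -1  0 -1 -1 -1 -2]
Echelon form has 2 nonzero rows (pivots: c,Q)
Π count = n − r = 7 − 2 = 5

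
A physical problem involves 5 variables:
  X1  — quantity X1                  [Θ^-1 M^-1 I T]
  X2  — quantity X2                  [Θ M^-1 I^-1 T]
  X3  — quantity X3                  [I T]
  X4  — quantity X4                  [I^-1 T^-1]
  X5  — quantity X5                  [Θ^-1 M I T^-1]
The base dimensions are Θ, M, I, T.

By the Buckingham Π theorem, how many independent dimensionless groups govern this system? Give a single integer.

2

Write exponents as rows Θ,M,I,T / cols X1,X2,X3,X4,X5:
  Θ: [-1  1  0  0 -1]
  M: [-1 -1  0  0  1]
  I: [ 1 -1  1 -1  1]
  T: [ 1  1  1 -1 -1]
RREF → pivots at {X1,X2,X3} ⇒ r = 3
Π count = n − r = 5 − 3 = 2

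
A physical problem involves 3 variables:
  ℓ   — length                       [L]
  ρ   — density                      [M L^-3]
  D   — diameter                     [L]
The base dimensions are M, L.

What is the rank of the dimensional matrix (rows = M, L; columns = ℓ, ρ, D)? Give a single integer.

2

Dimensional matrix (M×L by ℓ×ρ×D):
  M: [ 0  1  0]
  L: [ 1 -3  1]
Row reduction gives pivot columns ℓ,ρ; rank = 2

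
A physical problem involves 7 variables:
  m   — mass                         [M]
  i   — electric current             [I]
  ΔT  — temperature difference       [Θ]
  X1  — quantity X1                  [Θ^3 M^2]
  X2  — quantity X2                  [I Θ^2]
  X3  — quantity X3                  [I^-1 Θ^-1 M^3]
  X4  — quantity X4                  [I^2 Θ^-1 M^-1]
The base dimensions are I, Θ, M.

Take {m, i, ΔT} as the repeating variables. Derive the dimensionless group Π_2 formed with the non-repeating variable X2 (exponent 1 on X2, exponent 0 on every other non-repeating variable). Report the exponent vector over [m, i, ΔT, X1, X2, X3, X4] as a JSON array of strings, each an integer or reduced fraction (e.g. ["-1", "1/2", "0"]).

["0", "-1", "-2", "0", "1", "0", "0"]

Dimensional matrix (I×Θ×M by m×i×ΔT×X1×X2×X3×X4):
  I: [ 0  1  0  0  1 -1  2]
  Θ: [ 0  0  1  3  2 -1 -1]
  M: [ 1  0  0  2  0  3 -1]
Row reduction gives pivot columns m,i,ΔT; rank = 3
Pivot set = {m,i,ΔT}, free = {X1,X2,X3,X4}
RREF:
  r0: [   1    0    0    2    0    3   -1]
  r1: [   0    1    0    0    1   -1    2]
  r2: [   0    0    1    3    2   -1   -1]
Fix exponent of X2 at 1, X1 at 0, X3 at 0, X4 at 0; solve each RREF row for its pivot's exponent:
  r0: exp(m) + (0)·1 = 0 ⇒ exp(m) = 0
  r1: exp(i) + (1)·1 = 0 ⇒ exp(i) = -1
  r2: exp(ΔT) + (2)·1 = 0 ⇒ exp(ΔT) = -2
Π_2 = i^-1 · ΔT^-2 · X2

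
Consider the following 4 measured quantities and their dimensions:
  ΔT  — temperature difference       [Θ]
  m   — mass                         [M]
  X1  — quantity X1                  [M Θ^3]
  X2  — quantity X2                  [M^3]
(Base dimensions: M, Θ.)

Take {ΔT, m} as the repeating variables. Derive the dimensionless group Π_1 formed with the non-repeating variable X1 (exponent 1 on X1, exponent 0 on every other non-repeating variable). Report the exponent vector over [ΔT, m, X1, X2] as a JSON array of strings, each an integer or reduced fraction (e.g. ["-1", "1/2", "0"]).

Exponent matrix [M,Θ] × [ΔT,m,X1,X2]:
  M: [ 0  1  1  3]
  Θ: [ 1  0  3  0]
Echelon form has 2 nonzero rows (pivots: ΔT,m)
Pivot set = {ΔT,m}, free = {X1,X2}
RREF:
  r0: [   1    0    3    0]
  r1: [   0    1    1    3]
Fix exponent of X1 at 1, X2 at 0; solve each RREF row for its pivot's exponent:
  r0: exp(ΔT) + (3)·1 = 0 ⇒ exp(ΔT) = -3
  r1: exp(m) + (1)·1 = 0 ⇒ exp(m) = -1
Π_1 = ΔT^-3 · m^-1 · X1

["-3", "-1", "1", "0"]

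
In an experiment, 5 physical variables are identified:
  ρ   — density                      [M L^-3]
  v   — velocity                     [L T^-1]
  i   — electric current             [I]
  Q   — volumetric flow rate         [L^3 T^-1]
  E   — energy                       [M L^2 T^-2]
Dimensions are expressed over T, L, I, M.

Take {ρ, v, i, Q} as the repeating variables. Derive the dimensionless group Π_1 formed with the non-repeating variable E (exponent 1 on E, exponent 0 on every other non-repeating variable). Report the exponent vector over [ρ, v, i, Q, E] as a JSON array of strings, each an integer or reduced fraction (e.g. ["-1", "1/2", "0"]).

["-1", "-1/2", "0", "-3/2", "1"]

Write exponents as rows T,L,I,M / cols ρ,v,i,Q,E:
  T: [ 0 -1  0 -1 -2]
  L: [-3  1  0  3  2]
  I: [ 0  0  1  0  0]
  M: [ 1  0  0  0  1]
Row reduction gives pivot columns ρ,v,i,Q; rank = 4
Repeat: ρ,v,i,Q; free: E
RREF:
  r0: [   1    0    0    0    1]
  r1: [   0    1    0    0  1/2]
  r2: [   0    0    1    0    0]
  r3: [   0    0    0    1  3/2]
Fix exponent of E at 1; solve each RREF row for its pivot's exponent:
  r0: exp(ρ) + (1)·1 = 0 ⇒ exp(ρ) = -1
  r1: exp(v) + (1/2)·1 = 0 ⇒ exp(v) = -1/2
  r2: exp(i) + (0)·1 = 0 ⇒ exp(i) = 0
  r3: exp(Q) + (3/2)·1 = 0 ⇒ exp(Q) = -3/2
Π_1 = ρ^-1 · v^(-1/2) · Q^(-3/2) · E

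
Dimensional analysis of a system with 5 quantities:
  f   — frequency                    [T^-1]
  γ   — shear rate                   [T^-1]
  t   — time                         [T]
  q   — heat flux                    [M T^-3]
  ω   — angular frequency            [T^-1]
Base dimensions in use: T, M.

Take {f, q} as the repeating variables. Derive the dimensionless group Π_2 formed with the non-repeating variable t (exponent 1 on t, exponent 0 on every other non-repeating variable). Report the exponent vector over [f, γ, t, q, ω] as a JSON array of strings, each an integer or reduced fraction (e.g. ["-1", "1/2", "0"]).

["1", "0", "1", "0", "0"]

Write exponents as rows T,M / cols f,γ,t,q,ω:
  T: [-1 -1  1 -3 -1]
  M: [ 0  0  0  1  0]
RREF → pivots at {f,q} ⇒ r = 2
Repeat: f,q; free: γ,t,ω
RREF:
  r0: [   1    1   -1    0    1]
  r1: [   0    0    0    1    0]
Fix exponent of t at 1, γ at 0, ω at 0; solve each RREF row for its pivot's exponent:
  r0: exp(f) + (-1)·1 = 0 ⇒ exp(f) = 1
  r1: exp(q) + (0)·1 = 0 ⇒ exp(q) = 0
Π_2 = f · t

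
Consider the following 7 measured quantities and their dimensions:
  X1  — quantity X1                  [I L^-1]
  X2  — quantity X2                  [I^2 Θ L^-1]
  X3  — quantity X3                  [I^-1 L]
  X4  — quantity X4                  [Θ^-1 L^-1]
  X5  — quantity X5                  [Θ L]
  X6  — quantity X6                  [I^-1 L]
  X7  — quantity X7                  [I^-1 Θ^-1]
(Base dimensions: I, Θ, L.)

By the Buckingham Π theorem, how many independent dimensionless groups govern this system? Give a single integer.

Dimensional matrix (I×Θ×L by X1×X2×X3×X4×X5×X6×X7):
  I: [ 1  2 -1  0  0 -1 -1]
  Θ: [ 0  1  0 -1  1  0 -1]
  L: [-1 -1  1 -1  1  1  0]
Echelon form has 2 nonzero rows (pivots: X1,X2)
7 vars − rank 2 = 5 Π groups

5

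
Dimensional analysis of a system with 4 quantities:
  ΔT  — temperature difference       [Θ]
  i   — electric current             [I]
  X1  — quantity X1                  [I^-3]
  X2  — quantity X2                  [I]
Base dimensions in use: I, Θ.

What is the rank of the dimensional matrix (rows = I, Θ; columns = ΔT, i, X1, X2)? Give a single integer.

Write exponents as rows I,Θ / cols ΔT,i,X1,X2:
  I: [ 0  1 -3  1]
  Θ: [ 1  0  0  0]
Row reduction gives pivot columns ΔT,i; rank = 2

2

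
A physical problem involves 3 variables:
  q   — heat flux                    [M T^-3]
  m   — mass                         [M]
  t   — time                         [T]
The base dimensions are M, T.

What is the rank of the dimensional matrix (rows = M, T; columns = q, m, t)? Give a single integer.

2

Write exponents as rows M,T / cols q,m,t:
  M: [ 1  1  0]
  T: [-3  0  1]
RREF → pivots at {q,m} ⇒ r = 2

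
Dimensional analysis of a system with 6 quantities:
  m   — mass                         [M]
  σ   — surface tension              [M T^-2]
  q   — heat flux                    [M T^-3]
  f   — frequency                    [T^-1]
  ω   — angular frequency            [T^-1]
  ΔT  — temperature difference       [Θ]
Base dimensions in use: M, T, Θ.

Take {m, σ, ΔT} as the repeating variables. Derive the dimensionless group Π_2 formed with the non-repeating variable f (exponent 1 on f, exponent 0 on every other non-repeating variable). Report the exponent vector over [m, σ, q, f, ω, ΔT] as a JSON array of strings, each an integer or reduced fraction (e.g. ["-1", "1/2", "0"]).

Write exponents as rows M,T,Θ / cols m,σ,q,f,ω,ΔT:
  M: [ 1  1  1  0  0  0]
  T: [ 0 -2 -3 -1 -1  0]
  Θ: [ 0  0  0  0  0  1]
RREF → pivots at {m,σ,ΔT} ⇒ r = 3
Repeat: m,σ,ΔT; free: q,f,ω
RREF:
  r0: [   1    0 -1/2 -1/2 -1/2    0]
  r1: [   0    1  3/2  1/2  1/2    0]
  r2: [   0    0    0    0    0    1]
Fix exponent of f at 1, q at 0, ω at 0; solve each RREF row for its pivot's exponent:
  r0: exp(m) + (-1/2)·1 = 0 ⇒ exp(m) = 1/2
  r1: exp(σ) + (1/2)·1 = 0 ⇒ exp(σ) = -1/2
  r2: exp(ΔT) + (0)·1 = 0 ⇒ exp(ΔT) = 0
Π_2 = m^(1/2) · σ^(-1/2) · f

["1/2", "-1/2", "0", "1", "0", "0"]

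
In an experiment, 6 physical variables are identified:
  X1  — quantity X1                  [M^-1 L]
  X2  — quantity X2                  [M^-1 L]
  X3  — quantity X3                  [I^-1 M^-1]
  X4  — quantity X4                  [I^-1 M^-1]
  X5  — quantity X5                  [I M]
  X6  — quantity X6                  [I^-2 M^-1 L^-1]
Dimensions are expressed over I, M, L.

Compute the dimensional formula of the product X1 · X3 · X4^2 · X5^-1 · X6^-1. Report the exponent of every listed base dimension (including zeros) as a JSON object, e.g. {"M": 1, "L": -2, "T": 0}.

{"I": -2, "M": -4, "L": 2}

Write exponents as rows I,M,L / cols X1,X2,X3,X4,X5,X6:
  I: [ 0  0 -1 -1  1 -2]
  M: [-1 -1 -1 -1  1 -1]
  L: [ 1  1  0  0  0 -1]
  [I]: (1)·0+(1)·-1+(2)·-1+(-1)·1+(-1)·-2 = -2
  [M]: (1)·-1+(1)·-1+(2)·-1+(-1)·1+(-1)·-1 = -4
  [L]: (1)·1+(1)·0+(2)·0+(-1)·0+(-1)·-1 = 2
⇒ I^-2 M^-4 L^2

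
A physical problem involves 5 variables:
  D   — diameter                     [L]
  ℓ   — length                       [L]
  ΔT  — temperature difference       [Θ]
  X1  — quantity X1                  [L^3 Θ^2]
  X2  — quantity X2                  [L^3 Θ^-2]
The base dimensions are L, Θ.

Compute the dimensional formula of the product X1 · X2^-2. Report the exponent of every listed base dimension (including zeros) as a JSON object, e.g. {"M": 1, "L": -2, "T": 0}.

Write exponents as rows L,Θ / cols D,ℓ,ΔT,X1,X2:
  L: [ 1  1  0  3  3]
  Θ: [ 0  0  1  2 -2]
  [L]: (1)·3+(-2)·3 = -3
  [Θ]: (1)·2+(-2)·-2 = 6
⇒ L^-3 Θ^6

{"L": -3, "Θ": 6}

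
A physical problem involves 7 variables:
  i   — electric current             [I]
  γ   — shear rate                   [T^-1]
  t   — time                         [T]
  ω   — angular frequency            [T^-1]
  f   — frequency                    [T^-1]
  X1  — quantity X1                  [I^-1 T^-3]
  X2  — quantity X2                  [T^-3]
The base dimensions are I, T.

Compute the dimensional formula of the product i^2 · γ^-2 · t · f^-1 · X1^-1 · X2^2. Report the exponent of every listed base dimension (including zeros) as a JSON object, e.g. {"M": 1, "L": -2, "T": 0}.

Exponent matrix [I,T] × [i,γ,t,ω,f,X1,X2]:
  I: [ 1  0  0  0  0 -1  0]
  T: [ 0 -1  1 -1 -1 -3 -3]
  [I]: (2)·1+(-2)·0+(1)·0+(-1)·0+(-1)·-1+(2)·0 = 3
  [T]: (2)·0+(-2)·-1+(1)·1+(-1)·-1+(-1)·-3+(2)·-3 = 1
⇒ I^3 T

{"I": 3, "T": 1}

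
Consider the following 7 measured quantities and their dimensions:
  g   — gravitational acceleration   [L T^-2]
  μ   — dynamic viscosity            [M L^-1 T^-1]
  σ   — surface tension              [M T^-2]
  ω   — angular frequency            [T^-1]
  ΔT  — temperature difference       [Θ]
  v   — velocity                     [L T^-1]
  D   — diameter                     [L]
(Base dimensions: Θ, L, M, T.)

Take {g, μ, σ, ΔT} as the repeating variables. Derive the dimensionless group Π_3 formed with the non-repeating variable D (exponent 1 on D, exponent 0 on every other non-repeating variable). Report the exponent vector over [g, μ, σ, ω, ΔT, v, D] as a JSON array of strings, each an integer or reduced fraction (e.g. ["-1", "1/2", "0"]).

Exponent matrix [Θ,L,M,T] × [g,μ,σ,ω,ΔT,v,D]:
  Θ: [ 0  0  0  0  1  0  0]
  L: [ 1 -1  0  0  0  1  1]
  M: [ 0  1  1  0  0  0  0]
  T: [-2 -1 -2 -1  0 -1  0]
RREF → pivots at {g,μ,σ,ΔT} ⇒ r = 4
Repeat: g,μ,σ,ΔT; free: ω,v,D
RREF:
  r0: [   1    0    0    1    0    0   -1]
  r1: [   0    1    0    1    0   -1   -2]
  r2: [   0    0    1   -1    0    1    2]
  r3: [   0    0    0    0    1    0    0]
Fix exponent of D at 1, ω at 0, v at 0; solve each RREF row for its pivot's exponent:
  r0: exp(g) + (-1)·1 = 0 ⇒ exp(g) = 1
  r1: exp(μ) + (-2)·1 = 0 ⇒ exp(μ) = 2
  r2: exp(σ) + (2)·1 = 0 ⇒ exp(σ) = -2
  r3: exp(ΔT) + (0)·1 = 0 ⇒ exp(ΔT) = 0
Π_3 = g · μ^2 · σ^-2 · D

["1", "2", "-2", "0", "0", "0", "1"]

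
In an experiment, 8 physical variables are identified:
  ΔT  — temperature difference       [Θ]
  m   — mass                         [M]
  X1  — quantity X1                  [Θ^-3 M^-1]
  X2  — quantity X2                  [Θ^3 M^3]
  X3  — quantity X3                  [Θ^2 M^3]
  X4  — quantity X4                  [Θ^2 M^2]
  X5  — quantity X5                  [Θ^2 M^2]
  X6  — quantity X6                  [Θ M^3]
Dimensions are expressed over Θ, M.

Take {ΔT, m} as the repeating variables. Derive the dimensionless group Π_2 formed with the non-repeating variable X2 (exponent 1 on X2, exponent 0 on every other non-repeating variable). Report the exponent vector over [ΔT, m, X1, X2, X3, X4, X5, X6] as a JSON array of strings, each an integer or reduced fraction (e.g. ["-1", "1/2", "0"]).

["-3", "-3", "0", "1", "0", "0", "0", "0"]

Write exponents as rows Θ,M / cols ΔT,m,X1,X2,X3,X4,X5,X6:
  Θ: [ 1  0 -3  3  2  2  2  1]
  M: [ 0  1 -1  3  3  2  2  3]
Echelon form has 2 nonzero rows (pivots: ΔT,m)
Repeat: ΔT,m; free: X1,X2,X3,X4,X5,X6
RREF:
  r0: [   1    0   -3    3    2    2    2    1]
  r1: [   0    1   -1    3    3    2    2    3]
Fix exponent of X2 at 1, X1 at 0, X3 at 0, X4 at 0, X5 at 0, X6 at 0; solve each RREF row for its pivot's exponent:
  r0: exp(ΔT) + (3)·1 = 0 ⇒ exp(ΔT) = -3
  r1: exp(m) + (3)·1 = 0 ⇒ exp(m) = -3
Π_2 = ΔT^-3 · m^-3 · X2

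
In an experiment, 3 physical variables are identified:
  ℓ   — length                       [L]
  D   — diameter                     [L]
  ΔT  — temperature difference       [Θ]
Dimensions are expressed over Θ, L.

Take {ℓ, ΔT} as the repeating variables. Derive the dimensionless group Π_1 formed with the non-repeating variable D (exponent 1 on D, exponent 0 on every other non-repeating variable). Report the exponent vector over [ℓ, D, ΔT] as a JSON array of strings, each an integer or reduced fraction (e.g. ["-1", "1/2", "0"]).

["-1", "1", "0"]

Dimensional matrix (Θ×L by ℓ×D×ΔT):
  Θ: [ 0  0  1]
  L: [ 1  1  0]
Row reduction gives pivot columns ℓ,ΔT; rank = 2
Pivot set = {ℓ,ΔT}, free = {D}
RREF:
  r0: [   1    1    0]
  r1: [   0    0    1]
Fix exponent of D at 1; solve each RREF row for its pivot's exponent:
  r0: exp(ℓ) + (1)·1 = 0 ⇒ exp(ℓ) = -1
  r1: exp(ΔT) + (0)·1 = 0 ⇒ exp(ΔT) = 0
Π_1 = ℓ^-1 · D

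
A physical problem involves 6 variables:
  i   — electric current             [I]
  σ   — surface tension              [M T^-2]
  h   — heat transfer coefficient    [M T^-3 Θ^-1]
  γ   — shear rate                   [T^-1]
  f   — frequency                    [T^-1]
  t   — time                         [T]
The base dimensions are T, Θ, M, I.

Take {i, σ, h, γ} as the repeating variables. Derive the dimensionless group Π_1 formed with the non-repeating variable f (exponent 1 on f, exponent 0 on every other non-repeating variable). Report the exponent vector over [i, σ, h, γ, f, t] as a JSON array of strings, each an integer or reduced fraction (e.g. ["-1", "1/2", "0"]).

Write exponents as rows T,Θ,M,I / cols i,σ,h,γ,f,t:
  T: [ 0 -2 -3 -1 -1  1]
  Θ: [ 0  0 -1  0  0  0]
  M: [ 0  1  1  0  0  0]
  I: [ 1  0  0  0  0  0]
Echelon form has 4 nonzero rows (pivots: i,σ,h,γ)
Pivot set = {i,σ,h,γ}, free = {f,t}
RREF:
  r0: [   1    0    0    0    0    0]
  r1: [   0    1    0    0    0    0]
  r2: [   0    0    1    0    0    0]
  r3: [   0    0    0    1    1   -1]
Fix exponent of f at 1, t at 0; solve each RREF row for its pivot's exponent:
  r0: exp(i) + (0)·1 = 0 ⇒ exp(i) = 0
  r1: exp(σ) + (0)·1 = 0 ⇒ exp(σ) = 0
  r2: exp(h) + (0)·1 = 0 ⇒ exp(h) = 0
  r3: exp(γ) + (1)·1 = 0 ⇒ exp(γ) = -1
Π_1 = γ^-1 · f

["0", "0", "0", "-1", "1", "0"]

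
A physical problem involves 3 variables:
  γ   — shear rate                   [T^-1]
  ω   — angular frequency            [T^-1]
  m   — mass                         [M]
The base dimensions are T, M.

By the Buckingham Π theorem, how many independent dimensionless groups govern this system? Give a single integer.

1

Write exponents as rows T,M / cols γ,ω,m:
  T: [-1 -1  0]
  M: [ 0  0  1]
Row reduction gives pivot columns γ,m; rank = 2
n=3, r=2 ⇒ 1 dimensionless group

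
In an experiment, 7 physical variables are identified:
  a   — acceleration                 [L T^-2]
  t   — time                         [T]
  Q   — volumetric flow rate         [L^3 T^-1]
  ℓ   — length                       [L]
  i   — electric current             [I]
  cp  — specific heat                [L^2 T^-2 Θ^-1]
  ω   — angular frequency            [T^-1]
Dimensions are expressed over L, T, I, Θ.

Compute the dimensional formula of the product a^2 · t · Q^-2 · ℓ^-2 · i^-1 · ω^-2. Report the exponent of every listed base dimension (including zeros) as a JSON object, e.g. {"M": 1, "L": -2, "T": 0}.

Exponent matrix [L,T,I,Θ] × [a,t,Q,ℓ,i,cp,ω]:
  L: [ 1  0  3  1  0  2  0]
  T: [-2  1 -1  0  0 -2 -1]
  I: [ 0  0  0  0  1  0  0]
  Θ: [ 0  0  0  0  0 -1  0]
  [L]: (2)·1+(1)·0+(-2)·3+(-2)·1+(-1)·0+(-2)·0 = -6
  [T]: (2)·-2+(1)·1+(-2)·-1+(-2)·0+(-1)·0+(-2)·-1 = 1
  [I]: (2)·0+(1)·0+(-2)·0+(-2)·0+(-1)·1+(-2)·0 = -1
  [Θ]: (2)·0+(1)·0+(-2)·0+(-2)·0+(-1)·0+(-2)·0 = 0
⇒ L^-6 T I^-1

{"L": -6, "T": 1, "I": -1, "Θ": 0}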